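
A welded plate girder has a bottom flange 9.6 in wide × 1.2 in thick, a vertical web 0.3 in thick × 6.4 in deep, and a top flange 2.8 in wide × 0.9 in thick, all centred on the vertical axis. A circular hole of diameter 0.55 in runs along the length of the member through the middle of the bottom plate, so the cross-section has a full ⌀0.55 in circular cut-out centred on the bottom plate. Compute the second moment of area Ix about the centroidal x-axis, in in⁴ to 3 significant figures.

Decompose the section into non-overlapping parts with the origin at the bottom-left of its bounding rectangle.
Bottom plate: 9.6 × 1.2, A = 11.52 in², y = 0.6 in, Ī = 1.3824 in⁴.
Web plate: 0.3 × 6.4, A = 1.92 in², y = 4.4 in, Ī = 6.5536 in⁴.
Top plate: 2.8 × 0.9, A = 2.52 in², y = 8.05 in, Ī = 0.1701 in⁴.
Hole (subtracted): ⌀0.55, A = 0.23758 in², y = 0.6 in, Ī = 0.0044918 in⁴.
Centroid: ȳ = ΣA·y / ΣA = 2.2581 in.
Transfer each piece to the centroidal x-axis using Ī + A·d² with d = y − 2.2581:
  bottom plate: d = -1.6581 in → contributes +33.056 in⁴
  web plate: d = 2.1419 in → contributes +15.362 in⁴
  top plate: d = 5.7919 in → contributes +84.705 in⁴
  hole: d = -1.6581 in → contributes −0.65771 in⁴
Total I = 132.46 in⁴.

Ix ≈ 132 in⁴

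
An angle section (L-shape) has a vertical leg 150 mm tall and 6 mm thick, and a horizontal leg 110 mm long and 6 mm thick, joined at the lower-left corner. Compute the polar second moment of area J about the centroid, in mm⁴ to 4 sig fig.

J ≈ 5.280 × 10⁶ mm⁴

Treat the section as a set of non-overlapping primitives; coordinates are from the bounding-box lower-left.
Vertical leg: 6 × 150, A = 900 mm², y = 75 mm, Ī = 1 687 500 mm⁴.
Horizontal leg (remainder): 104 × 6, A = 624 mm², y = 3 mm, Ī = 1 872 mm⁴.
Centroid: ȳ = ΣA·y / ΣA = 45.5197 mm.
Transfer each piece to the centroidal x-axis using Ī + A·d² with d = y − 45.5197:
  vertical leg: d = 29.4803 mm → contributes +2 469 680 mm⁴
  horizontal leg (remainder): d = -42.5197 mm → contributes +1 130 016 mm⁴
Total I = 3 599 696 mm⁴.
For the y-axis: x̄ = 25.5197 mm.
Repeating about the centroidal y-axis gives I_y = 1 679 856 mm⁴.
Polar second moment: J = I_x + I_y = 5 279 553 mm⁴.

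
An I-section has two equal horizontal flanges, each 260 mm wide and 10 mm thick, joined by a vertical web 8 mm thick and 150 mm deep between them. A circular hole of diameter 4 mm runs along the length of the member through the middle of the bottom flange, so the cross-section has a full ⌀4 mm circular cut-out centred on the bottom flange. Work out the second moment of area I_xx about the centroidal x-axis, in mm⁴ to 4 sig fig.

I_xx ≈ 3.549 × 10⁷ mm⁴

Break the section into simple shapes (no overlaps), measuring from the bottom-left corner of the bounding box.
Bottom flange: 260 × 10, A = 2 600 mm², y = 5 mm, Ī = 21666.7 mm⁴.
Web: 8 × 150, A = 1 200 mm², y = 85 mm, Ī = 2 250 000 mm⁴.
Top flange: 260 × 10, A = 2 600 mm², y = 165 mm, Ī = 21666.7 mm⁴.
Hole (subtracted): ⌀4, A = 12.5664 mm², y = 5 mm, Ī = 12.5664 mm⁴.
Centroid: ȳ = ΣA·y / ΣA = 85.1574 mm.
Transfer each piece to the centroidal x-axis using Ī + A·d² with d = y − 85.1574:
  bottom flange: d = -80.1574 mm → contributes +16 727 205 mm⁴
  web: d = -0.157389 mm → contributes +2 250 030 mm⁴
  top flange: d = 79.8426 mm → contributes +16 596 257 mm⁴
  hole: d = -80.1574 mm → contributes −80754.1 mm⁴
Total I = 35 492 738 mm⁴.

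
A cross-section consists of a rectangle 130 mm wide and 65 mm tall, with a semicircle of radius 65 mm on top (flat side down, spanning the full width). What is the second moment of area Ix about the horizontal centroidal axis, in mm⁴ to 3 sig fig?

Treat the section as a set of non-overlapping primitives; coordinates are from the bounding-box lower-left.
Rectangular body: 130 × 65, A = 8 450 mm², y = 32.5 mm, Ī = 2 975 104 mm⁴.
Semicircular cap: semicircle r = 65, A = 6636.6 mm², y = 92.587 mm, Ī = 1 959 230 mm⁴.
Centroid: ȳ = ΣA·y / ΣA = 58.932 mm.
Transfer each piece to the horizontal centroidal axis using Ī + A·d² with d = y − 58.932:
  rectangular body: d = -26.432 mm → contributes +8 878 818 mm⁴
  semicircular cap: d = 33.655 mm → contributes +9 476 072 mm⁴
Total I = 18 354 890 mm⁴.

Ix ≈ 1.84 × 10⁷ mm⁴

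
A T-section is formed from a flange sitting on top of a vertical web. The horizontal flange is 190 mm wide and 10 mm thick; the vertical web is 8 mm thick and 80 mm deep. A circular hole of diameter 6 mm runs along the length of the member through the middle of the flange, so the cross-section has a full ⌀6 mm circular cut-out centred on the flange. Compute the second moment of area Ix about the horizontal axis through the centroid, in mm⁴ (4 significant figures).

Treat the section as a set of non-overlapping primitives; coordinates are from the bounding-box lower-left.
Flange: 190 × 10, A = 1 900 mm², y = 85 mm, Ī = 15833.3 mm⁴.
Web: 8 × 80, A = 640 mm², y = 40 mm, Ī = 341 333 mm⁴.
Hole (subtracted): ⌀6, A = 28.2743 mm², y = 85 mm, Ī = 63.6173 mm⁴.
Centroid: ȳ = ΣA·y / ΣA = 73.5338 mm.
Transfer each piece to the horizontal axis through the centroid using Ī + A·d² with d = y − 73.5338:
  flange: d = 11.4662 mm → contributes +265 634 mm⁴
  web: d = -33.5338 mm → contributes +1 061 023 mm⁴
  hole: d = 11.4662 mm → contributes −3780.96 mm⁴
Total I = 1 322 876 mm⁴.

Ix ≈ 1.323 × 10⁶ mm⁴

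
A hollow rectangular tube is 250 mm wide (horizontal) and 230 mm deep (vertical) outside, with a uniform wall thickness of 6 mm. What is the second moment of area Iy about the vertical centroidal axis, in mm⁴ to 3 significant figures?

Iy ≈ 5.46 × 10⁷ mm⁴

Decompose the section into non-overlapping parts with the origin at the bottom-left of its bounding rectangle.
Outer rectangle: 250 × 230, A = 57 500 mm², x = 125 mm, Ī = 299 479 167 mm⁴.
Inner void (subtracted): 238 × 218, A = 51 884 mm², x = 125 mm, Ī = 244 909 775 mm⁴.
By symmetry the centroid is at mid-width, x̄ = 125 mm.
All pieces are centred on the vertical centroidal axis, so I = ΣĪ (holes subtracted) = 54 569 392 mm⁴.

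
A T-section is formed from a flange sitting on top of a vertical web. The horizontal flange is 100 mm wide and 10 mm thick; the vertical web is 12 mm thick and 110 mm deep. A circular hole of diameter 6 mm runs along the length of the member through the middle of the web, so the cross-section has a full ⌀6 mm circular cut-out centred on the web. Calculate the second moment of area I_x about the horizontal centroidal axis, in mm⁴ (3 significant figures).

I_x ≈ 3.37 × 10⁶ mm⁴

Break the section into simple shapes (no overlaps), measuring from the bottom-left corner of the bounding box.
Flange: 100 × 10, A = 1 000 mm², y = 115 mm, Ī = 8333.3 mm⁴.
Web: 12 × 110, A = 1 320 mm², y = 55 mm, Ī = 1 331 000 mm⁴.
Hole (subtracted): ⌀6, A = 28.274 mm², y = 55 mm, Ī = 63.617 mm⁴.
Centroid: ȳ = ΣA·y / ΣA = 81.181 mm.
Transfer each piece to the horizontal centroidal axis using Ī + A·d² with d = y − 81.181:
  flange: d = 33.819 mm → contributes +1 152 048 mm⁴
  web: d = -26.181 mm → contributes +2 235 797 mm⁴
  hole: d = -26.181 mm → contributes −19 444 mm⁴
Total I = 3 368 401 mm⁴.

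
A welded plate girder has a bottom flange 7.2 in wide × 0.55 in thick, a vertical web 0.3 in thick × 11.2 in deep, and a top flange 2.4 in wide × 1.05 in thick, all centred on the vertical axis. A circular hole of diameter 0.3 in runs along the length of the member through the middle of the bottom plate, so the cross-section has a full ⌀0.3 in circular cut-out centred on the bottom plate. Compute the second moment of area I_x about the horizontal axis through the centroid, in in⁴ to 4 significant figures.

Break the section into simple shapes (no overlaps), measuring from the bottom-left corner of the bounding box.
Bottom plate: 7.2 × 0.55, A = 3.96 in², y = 0.275 in, Ī = 0.099825 in⁴.
Web plate: 0.3 × 11.2, A = 3.36 in², y = 6.15 in, Ī = 35.1232 in⁴.
Top plate: 2.4 × 1.05, A = 2.52 in², y = 12.275 in, Ī = 0.231525 in⁴.
Hole (subtracted): ⌀0.3, A = 0.0706858 in², y = 0.275 in, Ī = 0.000397608 in⁴.
Centroid: ȳ = ΣA·y / ΣA = 5.39102 in.
Transfer each piece to the horizontal axis through the centroid using Ī + A·d² with d = y − 5.39102:
  bottom plate: d = -5.11602 in → contributes +103.747 in⁴
  web plate: d = 0.758981 in → contributes +37.0587 in⁴
  top plate: d = 6.88398 in → contributes +119.652 in⁴
  hole: d = -5.11602 in → contributes −1.8505 in⁴
Total I = 258.608 in⁴.

I_x ≈ 258.6 in⁴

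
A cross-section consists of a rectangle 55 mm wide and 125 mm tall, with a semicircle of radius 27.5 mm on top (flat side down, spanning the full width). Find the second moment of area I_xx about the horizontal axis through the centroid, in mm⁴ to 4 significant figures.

I_xx ≈ 1.459 × 10⁷ mm⁴

Break the section into simple shapes (no overlaps), measuring from the bottom-left corner of the bounding box.
Rectangular body: 55 × 125, A = 6 875 mm², y = 62.5 mm, Ī = 8 951 823 mm⁴.
Semicircular cap: semicircle r = 27.5, A = 1187.91 mm², y = 136.671 mm, Ī = 62771.5 mm⁴.
Centroid: ȳ = ΣA·y / ΣA = 73.4277 mm.
Transfer each piece to the horizontal axis through the centroid using Ī + A·d² with d = y − 73.4277:
  rectangular body: d = -10.9277 mm → contributes +9 772 801 mm⁴
  semicircular cap: d = 63.2436 mm → contributes +4 814 144 mm⁴
Total I = 14 586 945 mm⁴.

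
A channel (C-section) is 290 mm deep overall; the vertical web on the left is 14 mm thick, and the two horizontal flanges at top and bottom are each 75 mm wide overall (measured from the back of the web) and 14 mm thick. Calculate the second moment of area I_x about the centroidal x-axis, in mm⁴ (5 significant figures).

I_x ≈ 6.1009 × 10⁷ mm⁴

Decompose the section into non-overlapping parts with the origin at the bottom-left of its bounding rectangle.
Web: 14 × 290, A = 4 060 mm², y = 145 mm, Ī = 28 453 833 mm⁴.
Top flange (beyond web): 61 × 14, A = 854 mm², y = 283 mm, Ī = 13948.67 mm⁴.
Bottom flange (beyond web): 61 × 14, A = 854 mm², y = 7 mm, Ī = 13948.67 mm⁴.
By symmetry the centroid is at mid-height, ȳ = 145 mm.
Transfer each piece to the centroidal x-axis using Ī + A·d² with d = y − 145:
  web: d = 0 mm → contributes +28 453 833 mm⁴
  top flange (beyond web): d = 138 mm → contributes +16 277 525 mm⁴
  bottom flange (beyond web): d = -138 mm → contributes +16 277 525 mm⁴
Total I = 61 008 883 mm⁴.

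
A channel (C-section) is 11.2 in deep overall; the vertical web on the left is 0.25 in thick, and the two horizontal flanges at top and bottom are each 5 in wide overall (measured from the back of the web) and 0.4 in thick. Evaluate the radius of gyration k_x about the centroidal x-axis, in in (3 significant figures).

Treat the section as a set of non-overlapping primitives; coordinates are from the bounding-box lower-left.
Web: 0.25 × 11.2, A = 2.8 in², y = 5.6 in, Ī = 29.269 in⁴.
Top flange (beyond web): 4.75 × 0.4, A = 1.9 in², y = 11 in, Ī = 0.025333 in⁴.
Bottom flange (beyond web): 4.75 × 0.4, A = 1.9 in², y = 0.2 in, Ī = 0.025333 in⁴.
By symmetry the centroid is at mid-height, ȳ = 5.6 in.
Transfer each piece to the centroidal x-axis using Ī + A·d² with d = y − 5.6:
  web: d = 0 in → contributes +29.269 in⁴
  top flange (beyond web): d = 5.4 in → contributes +55.429 in⁴
  bottom flange (beyond web): d = -5.4 in → contributes +55.429 in⁴
Total I = 140.13 in⁴.
Radius of gyration: k = √(I/A) = √(140.13 / 6.6) = 4.6078 in.

k_x ≈ 4.61 in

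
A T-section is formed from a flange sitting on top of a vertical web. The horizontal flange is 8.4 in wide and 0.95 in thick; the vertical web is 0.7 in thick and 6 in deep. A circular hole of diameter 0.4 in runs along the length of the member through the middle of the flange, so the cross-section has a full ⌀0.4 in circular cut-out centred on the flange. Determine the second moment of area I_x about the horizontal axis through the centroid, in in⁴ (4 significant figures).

Treat the section as a set of non-overlapping primitives; coordinates are from the bounding-box lower-left.
Flange: 8.4 × 0.95, A = 7.98 in², y = 6.475 in, Ī = 0.600163 in⁴.
Web: 0.7 × 6, A = 4.2 in², y = 3 in, Ī = 12.6 in⁴.
Hole (subtracted): ⌀0.4, A = 0.125664 in², y = 6.475 in, Ī = 0.00125664 in⁴.
Centroid: ȳ = ΣA·y / ΣA = 5.26423 in.
Transfer each piece to the horizontal axis through the centroid using Ī + A·d² with d = y − 5.26423:
  flange: d = 1.21077 in → contributes +12.2985 in⁴
  web: d = -2.26423 in → contributes +34.1323 in⁴
  hole: d = 1.21077 in → contributes −0.185474 in⁴
Total I = 46.2454 in⁴.

I_x ≈ 46.25 in⁴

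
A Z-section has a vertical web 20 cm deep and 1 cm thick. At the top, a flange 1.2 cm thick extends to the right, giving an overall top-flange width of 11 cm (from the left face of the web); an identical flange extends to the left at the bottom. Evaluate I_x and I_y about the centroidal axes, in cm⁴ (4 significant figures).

I_x ≈ 2790 cm⁴, I_y ≈ 927.7 cm⁴

Treat the section as a set of non-overlapping primitives; coordinates are from the bounding-box lower-left.
Web: 1 × 20, A = 20 cm², y = 10 cm, Ī = 666.667 cm⁴.
Top flange (beyond web): 10 × 1.2, A = 12 cm², y = 19.4 cm, Ī = 1.44 cm⁴.
Bottom flange (beyond web): 10 × 1.2, A = 12 cm², y = 0.6 cm, Ī = 1.44 cm⁴.
Centroid: ȳ = ΣA·y / ΣA = 10 cm.
Transfer each piece to the centroidal x-axis using Ī + A·d² with d = y − 10:
  web: d = 0 cm → contributes +666.667 cm⁴
  top flange (beyond web): d = 9.4 cm → contributes +1061.76 cm⁴
  bottom flange (beyond web): d = -9.4 cm → contributes +1061.76 cm⁴
Total I = 2790.19 cm⁴.
For the y-axis: x̄ = 10.5 cm.
Repeating about the centroidal y-axis gives I_y = 927.667 cm⁴.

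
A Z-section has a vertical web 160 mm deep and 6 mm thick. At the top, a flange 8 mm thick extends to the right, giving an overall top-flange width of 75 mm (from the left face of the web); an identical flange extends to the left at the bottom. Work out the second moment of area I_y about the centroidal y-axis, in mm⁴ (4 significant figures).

I_y ≈ 1.993 × 10⁶ mm⁴

Decompose the section into non-overlapping parts with the origin at the bottom-left of its bounding rectangle.
Web: 6 × 160, A = 960 mm², x = 72 mm, Ī = 2 880 mm⁴.
Top flange (beyond web): 69 × 8, A = 552 mm², x = 109.5 mm, Ī = 219 006 mm⁴.
Bottom flange (beyond web): 69 × 8, A = 552 mm², x = 34.5 mm, Ī = 219 006 mm⁴.
Centroid: x̄ = ΣA·x / ΣA = 72 mm.
Transfer each piece to the centroidal y-axis using Ī + A·d² with d = x − 72:
  web: d = 0 mm → contributes +2 880 mm⁴
  top flange (beyond web): d = 37.5 mm → contributes +995 256 mm⁴
  bottom flange (beyond web): d = -37.5 mm → contributes +995 256 mm⁴
Total I = 1 993 392 mm⁴.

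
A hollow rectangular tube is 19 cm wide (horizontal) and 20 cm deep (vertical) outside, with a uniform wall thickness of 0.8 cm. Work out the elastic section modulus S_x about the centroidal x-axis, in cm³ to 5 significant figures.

Decompose the section into non-overlapping parts with the origin at the bottom-left of its bounding rectangle.
Outer rectangle: 19 × 20, A = 380 cm², y = 10 cm, Ī = 12666.67 cm⁴.
Inner void (subtracted): 17.4 × 18.4, A = 320.16 cm², y = 10 cm, Ī = 9032.781 cm⁴.
By symmetry the centroid is at mid-height, ȳ = 10 cm.
All pieces are centred on the centroidal x-axis, so I = ΣĪ (holes subtracted) = 3633.886 cm⁴.
Extreme fibre distance c = 10 cm; S = I/c = 363.3886 cm³.

S_x ≈ 363.39 cm³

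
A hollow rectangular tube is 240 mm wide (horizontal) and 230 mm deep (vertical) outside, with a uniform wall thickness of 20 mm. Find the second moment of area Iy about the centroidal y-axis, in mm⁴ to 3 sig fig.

Split into non-overlapping primitives; take the origin at the lower-left of the bounding box.
Outer rectangle: 240 × 230, A = 55 200 mm², x = 120 mm, Ī = 264 960 000 mm⁴.
Inner void (subtracted): 200 × 190, A = 38 000 mm², x = 120 mm, Ī = 126 666 667 mm⁴.
By symmetry the centroid is at mid-width, x̄ = 120 mm.
All pieces are centred on the centroidal y-axis, so I = ΣĪ (holes subtracted) = 138 293 333 mm⁴.

Iy ≈ 1.38 × 10⁸ mm⁴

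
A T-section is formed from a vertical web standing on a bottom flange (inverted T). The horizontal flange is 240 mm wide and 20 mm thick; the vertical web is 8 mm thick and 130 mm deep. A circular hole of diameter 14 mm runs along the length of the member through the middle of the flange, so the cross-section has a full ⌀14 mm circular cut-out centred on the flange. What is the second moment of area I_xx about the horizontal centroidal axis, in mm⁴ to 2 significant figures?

Split into non-overlapping primitives; take the origin at the lower-left of the bounding box.
Flange: 240 × 20, A = 4 800 mm², y = 10 mm, Ī = 160 000 mm⁴.
Web: 8 × 130, A = 1 040 mm², y = 85 mm, Ī = 1 464 667 mm⁴.
Hole (subtracted): ⌀14, A = 153.9 mm², y = 10 mm, Ī = 1 886 mm⁴.
Centroid: ȳ = ΣA·y / ΣA = 23.72 mm.
Transfer each piece to the horizontal centroidal axis using Ī + A·d² with d = y − 23.72:
  flange: d = -13.72 mm → contributes +1 063 249 mm⁴
  web: d = 61.28 mm → contributes +5 370 401 mm⁴
  hole: d = -13.72 mm → contributes −30 853 mm⁴
Total I = 6 402 796 mm⁴.

I_xx ≈ 6.4 × 10⁶ mm⁴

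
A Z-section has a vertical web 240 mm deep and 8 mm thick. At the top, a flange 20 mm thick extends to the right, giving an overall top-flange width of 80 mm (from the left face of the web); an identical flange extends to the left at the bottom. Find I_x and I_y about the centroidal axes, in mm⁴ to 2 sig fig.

Treat the section as a set of non-overlapping primitives; coordinates are from the bounding-box lower-left.
Web: 8 × 240, A = 1 920 mm², y = 120 mm, Ī = 9 216 000 mm⁴.
Top flange (beyond web): 72 × 20, A = 1 440 mm², y = 230 mm, Ī = 48 000 mm⁴.
Bottom flange (beyond web): 72 × 20, A = 1 440 mm², y = 10 mm, Ī = 48 000 mm⁴.
Centroid: ȳ = ΣA·y / ΣA = 120 mm.
Transfer each piece to the centroidal x-axis using Ī + A·d² with d = y − 120:
  web: d = 0 mm → contributes +9 216 000 mm⁴
  top flange (beyond web): d = 110 mm → contributes +17 472 000 mm⁴
  bottom flange (beyond web): d = -110 mm → contributes +17 472 000 mm⁴
Total I = 44 160 000 mm⁴.
For the y-axis: x̄ = 76 mm.
Repeating about the centroidal y-axis gives I_y = 5 862 400 mm⁴.

I_x ≈ 4.4 × 10⁷ mm⁴, I_y ≈ 5.9 × 10⁶ mm⁴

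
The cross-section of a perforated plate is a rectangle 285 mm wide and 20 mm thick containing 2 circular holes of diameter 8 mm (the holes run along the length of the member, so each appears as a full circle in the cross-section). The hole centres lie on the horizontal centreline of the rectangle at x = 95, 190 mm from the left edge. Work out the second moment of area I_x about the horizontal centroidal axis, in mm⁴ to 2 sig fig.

I_x ≈ 1.9 × 10⁵ mm⁴

Decompose the section into non-overlapping parts with the origin at the bottom-left of its bounding rectangle.
Plate: 285 × 20, A = 5 700 mm², y = 10 mm, Ī = 190 000 mm⁴.
Hole 1 (subtracted): ⌀8, A = 50.27 mm², y = 10 mm, Ī = 201.1 mm⁴.
Hole 2 (subtracted): ⌀8, A = 50.27 mm², y = 10 mm, Ī = 201.1 mm⁴.
By symmetry the centroid is at mid-height, ȳ = 10 mm.
All pieces are centred on the horizontal centroidal axis, so I = ΣĪ (holes subtracted) = 189 598 mm⁴.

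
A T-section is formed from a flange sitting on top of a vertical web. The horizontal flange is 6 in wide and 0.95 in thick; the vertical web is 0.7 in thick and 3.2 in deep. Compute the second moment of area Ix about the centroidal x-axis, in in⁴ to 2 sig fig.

Decompose the section into non-overlapping parts with the origin at the bottom-left of its bounding rectangle.
Flange: 6 × 0.95, A = 5.7 in², y = 3.675 in, Ī = 0.4287 in⁴.
Web: 0.7 × 3.2, A = 2.24 in², y = 1.6 in, Ī = 1.911 in⁴.
Centroid: ȳ = ΣA·y / ΣA = 3.09 in.
Transfer each piece to the centroidal x-axis using Ī + A·d² with d = y − 3.09:
  flange: d = 0.5854 in → contributes +2.382 in⁴
  web: d = -1.49 in → contributes +6.882 in⁴
Total I = 9.264 in⁴.

Ix ≈ 9.3 in⁴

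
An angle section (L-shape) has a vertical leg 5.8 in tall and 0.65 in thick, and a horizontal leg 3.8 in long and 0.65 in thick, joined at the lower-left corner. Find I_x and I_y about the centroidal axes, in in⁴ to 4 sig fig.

I_x ≈ 19.44 in⁴, I_y ≈ 6.616 in⁴

Treat the section as a set of non-overlapping primitives; coordinates are from the bounding-box lower-left.
Vertical leg: 0.65 × 5.8, A = 3.77 in², y = 2.9 in, Ī = 10.5686 in⁴.
Horizontal leg (remainder): 3.15 × 0.65, A = 2.0475 in², y = 0.325 in, Ī = 0.0720891 in⁴.
Centroid: ȳ = ΣA·y / ΣA = 1.99372 in.
Transfer each piece to the centroidal x-axis using Ī + A·d² with d = y − 1.99372:
  vertical leg: d = 0.906285 in → contributes +13.6651 in⁴
  horizontal leg (remainder): d = -1.66872 in → contributes +5.77358 in⁴
Total I = 19.4386 in⁴.
For the y-axis: x̄ = 0.993715 in.
Repeating about the centroidal y-axis gives I_y = 6.61577 in⁴.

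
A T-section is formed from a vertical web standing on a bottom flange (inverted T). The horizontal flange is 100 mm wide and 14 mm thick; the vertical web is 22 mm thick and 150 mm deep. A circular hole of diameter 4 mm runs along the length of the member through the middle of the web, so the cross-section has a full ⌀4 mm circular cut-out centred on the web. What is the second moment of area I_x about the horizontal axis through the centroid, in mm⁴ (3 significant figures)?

Treat the section as a set of non-overlapping primitives; coordinates are from the bounding-box lower-left.
Flange: 100 × 14, A = 1 400 mm², y = 7 mm, Ī = 22 867 mm⁴.
Web: 22 × 150, A = 3 300 mm², y = 89 mm, Ī = 6 187 500 mm⁴.
Hole (subtracted): ⌀4, A = 12.566 mm², y = 89 mm, Ī = 12.566 mm⁴.
Centroid: ȳ = ΣA·y / ΣA = 64.509 mm.
Transfer each piece to the horizontal axis through the centroid using Ī + A·d² with d = y − 64.509:
  flange: d = -57.509 mm → contributes +4 653 064 mm⁴
  web: d = 24.491 mm → contributes +8 166 872 mm⁴
  hole: d = 24.491 mm → contributes −7 550 mm⁴
Total I = 12 812 386 mm⁴.

I_x ≈ 1.28 × 10⁷ mm⁴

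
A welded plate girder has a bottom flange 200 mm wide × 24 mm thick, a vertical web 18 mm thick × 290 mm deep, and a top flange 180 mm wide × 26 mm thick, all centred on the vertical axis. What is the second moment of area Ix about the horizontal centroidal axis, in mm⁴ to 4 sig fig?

Treat the section as a set of non-overlapping primitives; coordinates are from the bounding-box lower-left.
Bottom plate: 200 × 24, A = 4 800 mm², y = 12 mm, Ī = 230 400 mm⁴.
Web plate: 18 × 290, A = 5 220 mm², y = 169 mm, Ī = 36 583 500 mm⁴.
Top plate: 180 × 26, A = 4 680 mm², y = 327 mm, Ī = 263 640 mm⁴.
Centroid: ȳ = ΣA·y / ΣA = 168.037 mm.
Transfer each piece to the horizontal centroidal axis using Ī + A·d² with d = y − 168.037:
  bottom plate: d = -156.037 mm → contributes +117 098 220 mm⁴
  web plate: d = 0.963265 mm → contributes +36 588 344 mm⁴
  top plate: d = 158.963 mm → contributes +118 524 056 mm⁴
Total I = 272 210 620 mm⁴.

Ix ≈ 2.722 × 10⁸ mm⁴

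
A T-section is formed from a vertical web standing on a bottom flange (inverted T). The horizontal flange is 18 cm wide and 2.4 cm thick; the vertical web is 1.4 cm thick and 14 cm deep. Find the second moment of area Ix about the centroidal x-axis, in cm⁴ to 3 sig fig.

Break the section into simple shapes (no overlaps), measuring from the bottom-left corner of the bounding box.
Flange: 18 × 2.4, A = 43.2 cm², y = 1.2 cm, Ī = 20.736 cm⁴.
Web: 1.4 × 14, A = 19.6 cm², y = 9.4 cm, Ī = 320.13 cm⁴.
Centroid: ȳ = ΣA·y / ΣA = 3.7592 cm.
Transfer each piece to the centroidal x-axis using Ī + A·d² with d = y − 3.7592:
  flange: d = -2.5592 cm → contributes +303.68 cm⁴
  web: d = 5.6408 cm → contributes +943.77 cm⁴
Total I = 1247.5 cm⁴.

Ix ≈ 1250 cm⁴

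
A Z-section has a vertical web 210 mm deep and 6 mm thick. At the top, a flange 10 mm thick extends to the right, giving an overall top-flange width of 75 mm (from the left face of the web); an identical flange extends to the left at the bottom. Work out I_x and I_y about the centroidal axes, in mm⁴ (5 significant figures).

Decompose the section into non-overlapping parts with the origin at the bottom-left of its bounding rectangle.
Web: 6 × 210, A = 1 260 mm², y = 105 mm, Ī = 4 630 500 mm⁴.
Top flange (beyond web): 69 × 10, A = 690 mm², y = 205 mm, Ī = 5 750 mm⁴.
Bottom flange (beyond web): 69 × 10, A = 690 mm², y = 5 mm, Ī = 5 750 mm⁴.
Centroid: ȳ = ΣA·y / ΣA = 105 mm.
Transfer each piece to the centroidal x-axis using Ī + A·d² with d = y − 105:
  web: d = 0 mm → contributes +4 630 500 mm⁴
  top flange (beyond web): d = 100 mm → contributes +6 905 750 mm⁴
  bottom flange (beyond web): d = -100 mm → contributes +6 905 750 mm⁴
Total I = 18 442 000 mm⁴.
For the y-axis: x̄ = 72 mm.
Repeating about the centroidal y-axis gives I_y = 2 491 920 mm⁴.

I_x ≈ 1.8442 × 10⁷ mm⁴, I_y ≈ 2.4919 × 10⁶ mm⁴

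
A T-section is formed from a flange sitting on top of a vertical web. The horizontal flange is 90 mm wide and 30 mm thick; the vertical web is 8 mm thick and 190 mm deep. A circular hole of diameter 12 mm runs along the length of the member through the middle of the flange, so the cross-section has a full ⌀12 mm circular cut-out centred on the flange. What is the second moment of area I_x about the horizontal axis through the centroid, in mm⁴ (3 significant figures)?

I_x ≈ 1.64 × 10⁷ mm⁴

Decompose the section into non-overlapping parts with the origin at the bottom-left of its bounding rectangle.
Flange: 90 × 30, A = 2 700 mm², y = 205 mm, Ī = 202 500 mm⁴.
Web: 8 × 190, A = 1 520 mm², y = 95 mm, Ī = 4 572 667 mm⁴.
Hole (subtracted): ⌀12, A = 113.1 mm², y = 205 mm, Ī = 1017.9 mm⁴.
Centroid: ȳ = ΣA·y / ΣA = 164.29 mm.
Transfer each piece to the horizontal axis through the centroid using Ī + A·d² with d = y − 164.29:
  flange: d = 40.712 mm → contributes +4 677 649 mm⁴
  web: d = -69.288 mm → contributes +11 869 935 mm⁴
  hole: d = 40.712 mm → contributes −188 472 mm⁴
Total I = 16 359 111 mm⁴.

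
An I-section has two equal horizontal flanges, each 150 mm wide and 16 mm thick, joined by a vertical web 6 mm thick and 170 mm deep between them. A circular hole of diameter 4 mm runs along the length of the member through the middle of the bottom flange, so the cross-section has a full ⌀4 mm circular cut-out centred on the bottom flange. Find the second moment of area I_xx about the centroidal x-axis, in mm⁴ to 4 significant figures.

Break the section into simple shapes (no overlaps), measuring from the bottom-left corner of the bounding box.
Bottom flange: 150 × 16, A = 2 400 mm², y = 8 mm, Ī = 51 200 mm⁴.
Web: 6 × 170, A = 1 020 mm², y = 101 mm, Ī = 2 456 500 mm⁴.
Top flange: 150 × 16, A = 2 400 mm², y = 194 mm, Ī = 51 200 mm⁴.
Hole (subtracted): ⌀4, A = 12.5664 mm², y = 8 mm, Ī = 12.5664 mm⁴.
Centroid: ȳ = ΣA·y / ΣA = 101.201 mm.
Transfer each piece to the centroidal x-axis using Ī + A·d² with d = y − 101.201:
  bottom flange: d = -93.2012 mm → contributes +20 898 730 mm⁴
  web: d = -0.201237 mm → contributes +2 456 541 mm⁴
  top flange: d = 92.7988 mm → contributes +20 719 065 mm⁴
  hole: d = -93.2012 mm → contributes −109 170 mm⁴
Total I = 43 965 166 mm⁴.

I_xx ≈ 4.397 × 10⁷ mm⁴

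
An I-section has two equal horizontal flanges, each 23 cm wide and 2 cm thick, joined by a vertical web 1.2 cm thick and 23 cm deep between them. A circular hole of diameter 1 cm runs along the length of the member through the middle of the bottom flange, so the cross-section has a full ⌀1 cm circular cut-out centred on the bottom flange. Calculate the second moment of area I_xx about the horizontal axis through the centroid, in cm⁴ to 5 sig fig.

I_xx ≈ 1.5499 × 10⁴ cm⁴

Split into non-overlapping primitives; take the origin at the lower-left of the bounding box.
Bottom flange: 23 × 2, A = 46 cm², y = 1 cm, Ī = 15.33333 cm⁴.
Web: 1.2 × 23, A = 27.6 cm², y = 13.5 cm, Ī = 1216.7 cm⁴.
Top flange: 23 × 2, A = 46 cm², y = 26 cm, Ī = 15.33333 cm⁴.
Hole (subtracted): ⌀1, A = 0.7853982 cm², y = 1 cm, Ī = 0.04908739 cm⁴.
Centroid: ȳ = ΣA·y / ΣA = 13.58263 cm.
Transfer each piece to the horizontal axis through the centroid using Ī + A·d² with d = y − 13.58263:
  bottom flange: d = -12.58263 cm → contributes +7298.17 cm⁴
  web: d = -0.08262854 cm → contributes +1216.888 cm⁴
  top flange: d = 12.41737 cm → contributes +7108.125 cm⁴
  hole: d = -12.58263 cm → contributes −124.3953 cm⁴
Total I = 15498.79 cm⁴.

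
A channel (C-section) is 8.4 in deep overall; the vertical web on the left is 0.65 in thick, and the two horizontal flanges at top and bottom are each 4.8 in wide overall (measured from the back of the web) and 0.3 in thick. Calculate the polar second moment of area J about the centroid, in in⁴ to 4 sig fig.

J ≈ 86.58 in⁴

Split into non-overlapping primitives; take the origin at the lower-left of the bounding box.
Web: 0.65 × 8.4, A = 5.46 in², y = 4.2 in, Ī = 32.1048 in⁴.
Top flange (beyond web): 4.15 × 0.3, A = 1.245 in², y = 8.25 in, Ī = 0.0093375 in⁴.
Bottom flange (beyond web): 4.15 × 0.3, A = 1.245 in², y = 0.15 in, Ī = 0.0093375 in⁴.
By symmetry the centroid is at mid-height, ȳ = 4.2 in.
Transfer each piece to the centroidal x-axis using Ī + A·d² with d = y − 4.2:
  web: d = 0 in → contributes +32.1048 in⁴
  top flange (beyond web): d = 4.05 in → contributes +20.4305 in⁴
  bottom flange (beyond web): d = -4.05 in → contributes +20.4305 in⁴
Total I = 72.9657 in⁴.
For the y-axis: x̄ = 1.0767 in.
Repeating about the centroidal y-axis gives I_y = 13.6162 in⁴.
Polar second moment: J = I_x + I_y = 86.5819 in⁴.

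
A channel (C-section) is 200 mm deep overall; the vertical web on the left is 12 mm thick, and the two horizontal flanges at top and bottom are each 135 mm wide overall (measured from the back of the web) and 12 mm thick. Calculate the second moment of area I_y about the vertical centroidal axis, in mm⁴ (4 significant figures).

Split into non-overlapping primitives; take the origin at the lower-left of the bounding box.
Web: 12 × 200, A = 2 400 mm², x = 6 mm, Ī = 28 800 mm⁴.
Top flange (beyond web): 123 × 12, A = 1 476 mm², x = 73.5 mm, Ī = 1 860 867 mm⁴.
Bottom flange (beyond web): 123 × 12, A = 1 476 mm², x = 73.5 mm, Ī = 1 860 867 mm⁴.
Centroid: x̄ = ΣA·x / ΣA = 43.2309 mm.
Transfer each piece to the vertical centroidal axis using Ī + A·d² with d = x − 43.2309:
  web: d = -37.2309 mm → contributes +3 355 543 mm⁴
  top flange (beyond web): d = 30.2691 mm → contributes +3 213 202 mm⁴
  bottom flange (beyond web): d = 30.2691 mm → contributes +3 213 202 mm⁴
Total I = 9 781 947 mm⁴.

I_y ≈ 9.782 × 10⁶ mm⁴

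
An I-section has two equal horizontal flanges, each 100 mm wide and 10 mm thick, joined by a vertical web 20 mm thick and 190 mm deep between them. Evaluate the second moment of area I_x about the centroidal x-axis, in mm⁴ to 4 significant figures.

Treat the section as a set of non-overlapping primitives; coordinates are from the bounding-box lower-left.
Bottom flange: 100 × 10, A = 1 000 mm², y = 5 mm, Ī = 8333.33 mm⁴.
Web: 20 × 190, A = 3 800 mm², y = 105 mm, Ī = 11 431 667 mm⁴.
Top flange: 100 × 10, A = 1 000 mm², y = 205 mm, Ī = 8333.33 mm⁴.
By symmetry the centroid is at mid-height, ȳ = 105 mm.
Transfer each piece to the centroidal x-axis using Ī + A·d² with d = y − 105:
  bottom flange: d = -100 mm → contributes +10 008 333 mm⁴
  web: d = 0 mm → contributes +11 431 667 mm⁴
  top flange: d = 100 mm → contributes +10 008 333 mm⁴
Total I = 31 448 333 mm⁴.

I_x ≈ 3.145 × 10⁷ mm⁴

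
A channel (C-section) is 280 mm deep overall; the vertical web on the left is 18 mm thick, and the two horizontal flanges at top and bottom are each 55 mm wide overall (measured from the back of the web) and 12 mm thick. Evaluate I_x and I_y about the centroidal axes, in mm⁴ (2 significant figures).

Decompose the section into non-overlapping parts with the origin at the bottom-left of its bounding rectangle.
Web: 18 × 280, A = 5 040 mm², y = 140 mm, Ī = 32 928 000 mm⁴.
Top flange (beyond web): 37 × 12, A = 444 mm², y = 274 mm, Ī = 5 328 mm⁴.
Bottom flange (beyond web): 37 × 12, A = 444 mm², y = 6 mm, Ī = 5 328 mm⁴.
By symmetry the centroid is at mid-height, ȳ = 140 mm.
Transfer each piece to the centroidal x-axis using Ī + A·d² with d = y − 140:
  web: d = 0 mm → contributes +32 928 000 mm⁴
  top flange (beyond web): d = 134 mm → contributes +7 977 792 mm⁴
  bottom flange (beyond web): d = -134 mm → contributes +7 977 792 mm⁴
Total I = 48 883 584 mm⁴.
For the y-axis: x̄ = 13.12 mm.
Repeating about the centroidal y-axis gives I_y = 808 339 mm⁴.

I_x ≈ 4.9 × 10⁷ mm⁴, I_y ≈ 8.1 × 10⁵ mm⁴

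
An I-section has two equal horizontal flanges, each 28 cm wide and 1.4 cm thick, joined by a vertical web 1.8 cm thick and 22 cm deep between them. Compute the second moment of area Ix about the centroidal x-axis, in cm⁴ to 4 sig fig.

Break the section into simple shapes (no overlaps), measuring from the bottom-left corner of the bounding box.
Bottom flange: 28 × 1.4, A = 39.2 cm², y = 0.7 cm, Ī = 6.40267 cm⁴.
Web: 1.8 × 22, A = 39.6 cm², y = 12.4 cm, Ī = 1597.2 cm⁴.
Top flange: 28 × 1.4, A = 39.2 cm², y = 24.1 cm, Ī = 6.40267 cm⁴.
By symmetry the centroid is at mid-height, ȳ = 12.4 cm.
Transfer each piece to the centroidal x-axis using Ī + A·d² with d = y − 12.4:
  bottom flange: d = -11.7 cm → contributes +5372.49 cm⁴
  web: d = 0 cm → contributes +1597.2 cm⁴
  top flange: d = 11.7 cm → contributes +5372.49 cm⁴
Total I = 12342.2 cm⁴.

Ix ≈ 1.234 × 10⁴ cm⁴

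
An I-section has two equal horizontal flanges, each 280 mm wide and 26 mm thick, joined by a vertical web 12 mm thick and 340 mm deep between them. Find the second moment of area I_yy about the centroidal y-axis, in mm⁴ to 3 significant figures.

I_yy ≈ 9.52 × 10⁷ mm⁴

Decompose the section into non-overlapping parts with the origin at the bottom-left of its bounding rectangle.
Bottom flange: 280 × 26, A = 7 280 mm², x = 140 mm, Ī = 47 562 667 mm⁴.
Web: 12 × 340, A = 4 080 mm², x = 140 mm, Ī = 48 960 mm⁴.
Top flange: 280 × 26, A = 7 280 mm², x = 140 mm, Ī = 47 562 667 mm⁴.
By symmetry the centroid is at mid-width, x̄ = 140 mm.
All pieces are centred on the centroidal y-axis, so I = ΣĪ = 95 174 293 mm⁴.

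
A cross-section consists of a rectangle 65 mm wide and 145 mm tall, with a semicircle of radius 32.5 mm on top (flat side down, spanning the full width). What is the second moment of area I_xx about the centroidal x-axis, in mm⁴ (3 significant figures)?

I_xx ≈ 2.71 × 10⁷ mm⁴

Decompose the section into non-overlapping parts with the origin at the bottom-left of its bounding rectangle.
Rectangular body: 65 × 145, A = 9 425 mm², y = 72.5 mm, Ī = 16 513 385 mm⁴.
Semicircular cap: semicircle r = 32.5, A = 1659.2 mm², y = 158.79 mm, Ī = 122 452 mm⁴.
Centroid: ȳ = ΣA·y / ΣA = 85.417 mm.
Transfer each piece to the centroidal x-axis using Ī + A·d² with d = y − 85.417:
  rectangular body: d = -12.917 mm → contributes +18 085 937 mm⁴
  semicircular cap: d = 73.376 mm → contributes +9 055 500 mm⁴
Total I = 27 141 438 mm⁴.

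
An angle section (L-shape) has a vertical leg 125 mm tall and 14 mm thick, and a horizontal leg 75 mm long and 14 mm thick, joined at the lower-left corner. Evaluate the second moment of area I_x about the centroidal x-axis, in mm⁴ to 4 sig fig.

Treat the section as a set of non-overlapping primitives; coordinates are from the bounding-box lower-left.
Vertical leg: 14 × 125, A = 1 750 mm², y = 62.5 mm, Ī = 2 278 646 mm⁴.
Horizontal leg (remainder): 61 × 14, A = 854 mm², y = 7 mm, Ī = 13948.7 mm⁴.
Centroid: ȳ = ΣA·y / ΣA = 44.2984 mm.
Transfer each piece to the centroidal x-axis using Ī + A·d² with d = y − 44.2984:
  vertical leg: d = 18.2016 mm → contributes +2 858 419 mm⁴
  horizontal leg (remainder): d = -37.2984 mm → contributes +1 202 008 mm⁴
Total I = 4 060 426 mm⁴.

I_x ≈ 4.060 × 10⁶ mm⁴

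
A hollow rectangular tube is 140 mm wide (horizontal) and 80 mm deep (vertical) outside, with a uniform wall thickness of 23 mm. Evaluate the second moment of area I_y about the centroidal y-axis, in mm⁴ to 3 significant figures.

Split into non-overlapping primitives; take the origin at the lower-left of the bounding box.
Outer rectangle: 140 × 80, A = 11 200 mm², x = 70 mm, Ī = 18 293 333 mm⁴.
Inner void (subtracted): 94 × 34, A = 3 196 mm², x = 70 mm, Ī = 2 353 321 mm⁴.
By symmetry the centroid is at mid-width, x̄ = 70 mm.
All pieces are centred on the centroidal y-axis, so I = ΣĪ (holes subtracted) = 15 940 012 mm⁴.

I_y ≈ 1.59 × 10⁷ mm⁴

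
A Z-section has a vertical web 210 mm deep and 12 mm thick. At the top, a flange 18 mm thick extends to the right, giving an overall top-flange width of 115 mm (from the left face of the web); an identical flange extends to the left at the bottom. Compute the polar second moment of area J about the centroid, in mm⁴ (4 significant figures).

Split into non-overlapping primitives; take the origin at the lower-left of the bounding box.
Web: 12 × 210, A = 2 520 mm², y = 105 mm, Ī = 9 261 000 mm⁴.
Top flange (beyond web): 103 × 18, A = 1 854 mm², y = 201 mm, Ī = 50 058 mm⁴.
Bottom flange (beyond web): 103 × 18, A = 1 854 mm², y = 9 mm, Ī = 50 058 mm⁴.
Centroid: ȳ = ΣA·y / ΣA = 105 mm.
Transfer each piece to the centroidal x-axis using Ī + A·d² with d = y − 105:
  web: d = 0 mm → contributes +9 261 000 mm⁴
  top flange (beyond web): d = 96 mm → contributes +17 136 522 mm⁴
  bottom flange (beyond web): d = -96 mm → contributes +17 136 522 mm⁴
Total I = 43 534 044 mm⁴.
For the y-axis: x̄ = 109 mm.
Repeating about the centroidal y-axis gives I_y = 15 567 996 mm⁴.
Polar second moment: J = I_x + I_y = 59 102 040 mm⁴.

J ≈ 5.910 × 10⁷ mm⁴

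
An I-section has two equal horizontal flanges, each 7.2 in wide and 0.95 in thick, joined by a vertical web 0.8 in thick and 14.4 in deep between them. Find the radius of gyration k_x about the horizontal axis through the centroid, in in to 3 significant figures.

k_x ≈ 6.32 in

Decompose the section into non-overlapping parts with the origin at the bottom-left of its bounding rectangle.
Bottom flange: 7.2 × 0.95, A = 6.84 in², y = 0.475 in, Ī = 0.51443 in⁴.
Web: 0.8 × 14.4, A = 11.52 in², y = 8.15 in, Ī = 199.07 in⁴.
Top flange: 7.2 × 0.95, A = 6.84 in², y = 15.825 in, Ī = 0.51443 in⁴.
By symmetry the centroid is at mid-height, ȳ = 8.15 in.
Transfer each piece to the horizontal axis through the centroid using Ī + A·d² with d = y − 8.15:
  bottom flange: d = -7.675 in → contributes +403.43 in⁴
  web: d = 0 in → contributes +199.07 in⁴
  top flange: d = 7.675 in → contributes +403.43 in⁴
Total I = 1005.9 in⁴.
Radius of gyration: k = √(I/A) = √(1005.9 / 25.2) = 6.318 in.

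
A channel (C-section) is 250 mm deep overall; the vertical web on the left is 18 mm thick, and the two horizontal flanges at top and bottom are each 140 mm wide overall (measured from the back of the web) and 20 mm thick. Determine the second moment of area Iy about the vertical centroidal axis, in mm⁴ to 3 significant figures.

Split into non-overlapping primitives; take the origin at the lower-left of the bounding box.
Web: 18 × 250, A = 4 500 mm², x = 9 mm, Ī = 121 500 mm⁴.
Top flange (beyond web): 122 × 20, A = 2 440 mm², x = 79 mm, Ī = 3 026 413 mm⁴.
Bottom flange (beyond web): 122 × 20, A = 2 440 mm², x = 79 mm, Ī = 3 026 413 mm⁴.
Centroid: x̄ = ΣA·x / ΣA = 45.418 mm.
Transfer each piece to the vertical centroidal axis using Ī + A·d² with d = x − 45.418:
  web: d = -36.418 mm → contributes +6 089 689 mm⁴
  top flange (beyond web): d = 33.582 mm → contributes +5 778 140 mm⁴
  bottom flange (beyond web): d = 33.582 mm → contributes +5 778 140 mm⁴
Total I = 17 645 968 mm⁴.

Iy ≈ 1.76 × 10⁷ mm⁴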